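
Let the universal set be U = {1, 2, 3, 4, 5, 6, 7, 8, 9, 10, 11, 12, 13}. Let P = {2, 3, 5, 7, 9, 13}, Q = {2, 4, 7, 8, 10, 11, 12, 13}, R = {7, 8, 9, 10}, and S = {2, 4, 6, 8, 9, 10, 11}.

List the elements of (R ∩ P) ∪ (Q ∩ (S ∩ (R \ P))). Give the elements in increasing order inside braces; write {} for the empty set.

{7, 8, 9, 10}

R ∩ P = {7, 9}
R \ P = {8, 10}
S ∩ (R \ P) = {8, 10}
Q ∩ (S ∩ (R \ P)) = {8, 10}
(R ∩ P) ∪ (Q ∩ (S ∩ (R \ P))) = {7, 8, 9, 10}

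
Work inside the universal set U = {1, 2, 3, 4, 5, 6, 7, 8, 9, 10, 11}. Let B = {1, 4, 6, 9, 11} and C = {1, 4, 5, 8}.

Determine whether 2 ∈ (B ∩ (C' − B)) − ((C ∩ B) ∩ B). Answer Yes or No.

No

2 ∉ C, so 2 ∈ C'
2 ∈ C' and 2 ∉ B, so 2 ∈ C' − B
2 ∉ B and 2 ∈ (C' − B), so 2 ∉ B ∩ (C' − B)
2 ∉ C and 2 ∉ B, so 2 ∉ C ∩ B
2 ∉ (C ∩ B) and 2 ∉ B, so 2 ∉ (C ∩ B) ∩ B
2 ∉ (B ∩ (C' − B)) and 2 ∉ ((C ∩ B) ∩ B), so 2 ∉ (B ∩ (C' − B)) − ((C ∩ B) ∩ B)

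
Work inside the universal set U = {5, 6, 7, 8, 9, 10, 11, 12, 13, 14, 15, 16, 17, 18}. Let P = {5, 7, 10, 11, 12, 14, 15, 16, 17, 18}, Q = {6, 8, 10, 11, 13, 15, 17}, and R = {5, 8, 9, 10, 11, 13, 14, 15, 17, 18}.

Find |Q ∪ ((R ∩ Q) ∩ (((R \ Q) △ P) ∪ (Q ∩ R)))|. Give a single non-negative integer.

7

R ∩ Q = {8, 10, 11, 13, 15, 17}
R \ Q = {5, 9, 14, 18}
(R \ Q) △ P = {7, 9, 10, 11, 12, 15, 16, 17}
Q ∩ R = {8, 10, 11, 13, 15, 17}
((R \ Q) △ P) ∪ (Q ∩ R) = {7, 8, 9, 10, 11, 12, 13, 15, 16, 17}
(R ∩ Q) ∩ (((R \ Q) △ P) ∪ (Q ∩ R)) = {8, 10, 11, 13, 15, 17}
Q ∪ ((R ∩ Q) ∩ (((R \ Q) △ P) ∪ (Q ∩ R))) = {6, 8, 10, 11, 13, 15, 17}
|Q ∪ ((R ∩ Q) ∩ (((R \ Q) △ P) ∪ (Q ∩ R)))| = 7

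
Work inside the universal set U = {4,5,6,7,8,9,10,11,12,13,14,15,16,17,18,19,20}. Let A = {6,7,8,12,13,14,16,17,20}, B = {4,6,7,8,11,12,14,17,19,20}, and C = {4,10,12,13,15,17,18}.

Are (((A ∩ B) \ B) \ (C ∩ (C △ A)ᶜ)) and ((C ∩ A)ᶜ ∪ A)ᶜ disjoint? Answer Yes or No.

A ∩ B = {6,7,8,12,14,17,20}
(A ∩ B) \ B = {}
C △ A = {4,6,7,8,10,14,15,16,18,20}
(C △ A)ᶜ = {5,9,11,12,13,17,19}
C ∩ (C △ A)ᶜ = {12,13,17}
((A ∩ B) \ B) \ (C ∩ (C △ A)ᶜ) = {}
C ∩ A = {12,13,17}
(C ∩ A)ᶜ = {4,5,6,7,8,9,10,11,14,15,16,18,19,20}
(C ∩ A)ᶜ ∪ A = {4,5,6,7,8,9,10,11,12,13,14,15,16,17,18,19,20}
((C ∩ A)ᶜ ∪ A)ᶜ = {}
{} and {} share no elements.

Yes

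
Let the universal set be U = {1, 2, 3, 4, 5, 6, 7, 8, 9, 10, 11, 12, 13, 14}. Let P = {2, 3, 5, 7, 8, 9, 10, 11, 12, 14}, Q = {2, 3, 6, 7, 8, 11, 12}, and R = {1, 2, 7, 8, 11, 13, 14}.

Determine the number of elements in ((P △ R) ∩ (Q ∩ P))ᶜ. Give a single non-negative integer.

12

P △ R = {1, 3, 5, 9, 10, 12, 13}
Q ∩ P = {2, 3, 7, 8, 11, 12}
(P △ R) ∩ (Q ∩ P) = {3, 12}
((P △ R) ∩ (Q ∩ P))ᶜ = {1, 2, 4, 5, 6, 7, 8, 9, 10, 11, 13, 14}
|((P △ R) ∩ (Q ∩ P))ᶜ| = 12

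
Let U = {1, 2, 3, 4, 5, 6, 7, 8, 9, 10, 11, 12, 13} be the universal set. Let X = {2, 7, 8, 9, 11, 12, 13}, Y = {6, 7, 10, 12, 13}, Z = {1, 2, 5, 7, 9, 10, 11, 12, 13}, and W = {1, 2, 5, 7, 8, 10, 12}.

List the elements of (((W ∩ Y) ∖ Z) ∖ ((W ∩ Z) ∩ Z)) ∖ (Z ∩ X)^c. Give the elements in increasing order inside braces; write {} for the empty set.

W ∩ Y = {7, 10, 12}
(W ∩ Y) ∖ Z = {}
W ∩ Z = {1, 2, 5, 7, 10, 12}
(W ∩ Z) ∩ Z = {1, 2, 5, 7, 10, 12}
((W ∩ Y) ∖ Z) ∖ ((W ∩ Z) ∩ Z) = {}
Z ∩ X = {2, 7, 9, 11, 12, 13}
(Z ∩ X)^c = {1, 3, 4, 5, 6, 8, 10}
(((W ∩ Y) ∖ Z) ∖ ((W ∩ Z) ∩ Z)) ∖ (Z ∩ X)^c = {}

{}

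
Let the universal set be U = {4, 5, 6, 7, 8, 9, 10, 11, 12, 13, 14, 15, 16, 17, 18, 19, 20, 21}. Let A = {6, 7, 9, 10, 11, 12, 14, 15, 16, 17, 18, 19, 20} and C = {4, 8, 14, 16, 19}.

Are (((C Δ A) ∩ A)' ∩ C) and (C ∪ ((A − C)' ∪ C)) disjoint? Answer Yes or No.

No

C Δ A = {4, 6, 7, 8, 9, 10, 11, 12, 15, 17, 18, 20}
(C Δ A) ∩ A = {6, 7, 9, 10, 11, 12, 15, 17, 18, 20}
((C Δ A) ∩ A)' = {4, 5, 8, 13, 14, 16, 19, 21}
((C Δ A) ∩ A)' ∩ C = {4, 8, 14, 16, 19}
A − C = {6, 7, 9, 10, 11, 12, 15, 17, 18, 20}
(A − C)' = {4, 5, 8, 13, 14, 16, 19, 21}
(A − C)' ∪ C = {4, 5, 8, 13, 14, 16, 19, 21}
C ∪ ((A − C)' ∪ C) = {4, 5, 8, 13, 14, 16, 19, 21}
4 lies in both, so they are not disjoint.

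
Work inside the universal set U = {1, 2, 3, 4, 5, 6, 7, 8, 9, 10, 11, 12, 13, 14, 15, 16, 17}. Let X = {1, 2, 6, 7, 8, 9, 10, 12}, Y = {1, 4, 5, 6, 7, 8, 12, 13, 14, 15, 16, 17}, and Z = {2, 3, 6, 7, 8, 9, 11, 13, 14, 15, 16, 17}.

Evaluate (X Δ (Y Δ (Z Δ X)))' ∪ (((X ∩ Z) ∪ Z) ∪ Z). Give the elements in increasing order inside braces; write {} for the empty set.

Z Δ X = {1, 3, 10, 11, 12, 13, 14, 15, 16, 17}
Y Δ (Z Δ X) = {3, 4, 5, 6, 7, 8, 10, 11}
X Δ (Y Δ (Z Δ X)) = {1, 2, 3, 4, 5, 9, 11, 12}
(X Δ (Y Δ (Z Δ X)))' = {6, 7, 8, 10, 13, 14, 15, 16, 17}
X ∩ Z = {2, 6, 7, 8, 9}
(X ∩ Z) ∪ Z = {2, 3, 6, 7, 8, 9, 11, 13, 14, 15, 16, 17}
((X ∩ Z) ∪ Z) ∪ Z = {2, 3, 6, 7, 8, 9, 11, 13, 14, 15, 16, 17}
(X Δ (Y Δ (Z Δ X)))' ∪ (((X ∩ Z) ∪ Z) ∪ Z) = {2, 3, 6, 7, 8, 9, 10, 11, 13, 14, 15, 16, 17}

{2, 3, 6, 7, 8, 9, 10, 11, 13, 14, 15, 16, 17}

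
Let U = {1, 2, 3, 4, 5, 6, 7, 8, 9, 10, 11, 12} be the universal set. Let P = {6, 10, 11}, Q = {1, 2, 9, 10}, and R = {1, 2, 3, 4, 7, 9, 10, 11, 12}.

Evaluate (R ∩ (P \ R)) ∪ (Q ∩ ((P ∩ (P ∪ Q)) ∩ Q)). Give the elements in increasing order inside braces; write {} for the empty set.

{10}

P \ R = {6}
R ∩ (P \ R) = {}
P ∪ Q = {1, 2, 6, 9, 10, 11}
P ∩ (P ∪ Q) = {6, 10, 11}
(P ∩ (P ∪ Q)) ∩ Q = {10}
Q ∩ ((P ∩ (P ∪ Q)) ∩ Q) = {10}
(R ∩ (P \ R)) ∪ (Q ∩ ((P ∩ (P ∪ Q)) ∩ Q)) = {10}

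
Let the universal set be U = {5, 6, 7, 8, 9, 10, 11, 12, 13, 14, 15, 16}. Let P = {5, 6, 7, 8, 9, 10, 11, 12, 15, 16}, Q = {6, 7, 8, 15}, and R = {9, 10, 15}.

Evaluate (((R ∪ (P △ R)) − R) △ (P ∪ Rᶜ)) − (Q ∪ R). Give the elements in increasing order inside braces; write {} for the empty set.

{13, 14}

P △ R = {5, 6, 7, 8, 11, 12, 16}
R ∪ (P △ R) = {5, 6, 7, 8, 9, 10, 11, 12, 15, 16}
(R ∪ (P △ R)) − R = {5, 6, 7, 8, 11, 12, 16}
Rᶜ = {5, 6, 7, 8, 11, 12, 13, 14, 16}
P ∪ Rᶜ = {5, 6, 7, 8, 9, 10, 11, 12, 13, 14, 15, 16}
((R ∪ (P △ R)) − R) △ (P ∪ Rᶜ) = {9, 10, 13, 14, 15}
Q ∪ R = {6, 7, 8, 9, 10, 15}
(((R ∪ (P △ R)) − R) △ (P ∪ Rᶜ)) − (Q ∪ R) = {13, 14}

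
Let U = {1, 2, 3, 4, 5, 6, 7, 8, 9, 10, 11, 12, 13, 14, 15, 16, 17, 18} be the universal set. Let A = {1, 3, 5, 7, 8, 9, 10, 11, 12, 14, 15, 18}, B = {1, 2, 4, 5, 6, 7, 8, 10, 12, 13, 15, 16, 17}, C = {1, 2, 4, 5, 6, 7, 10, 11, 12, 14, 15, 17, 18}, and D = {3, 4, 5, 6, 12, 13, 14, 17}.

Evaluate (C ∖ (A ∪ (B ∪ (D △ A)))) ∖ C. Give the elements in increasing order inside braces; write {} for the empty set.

D △ A = {1, 4, 6, 7, 8, 9, 10, 11, 13, 15, 17, 18}
B ∪ (D △ A) = {1, 2, 4, 5, 6, 7, 8, 9, 10, 11, 12, 13, 15, 16, 17, 18}
A ∪ (B ∪ (D △ A)) = {1, 2, 3, 4, 5, 6, 7, 8, 9, 10, 11, 12, 13, 14, 15, 16, 17, 18}
C ∖ (A ∪ (B ∪ (D △ A))) = {}
(C ∖ (A ∪ (B ∪ (D △ A)))) ∖ C = {}

{}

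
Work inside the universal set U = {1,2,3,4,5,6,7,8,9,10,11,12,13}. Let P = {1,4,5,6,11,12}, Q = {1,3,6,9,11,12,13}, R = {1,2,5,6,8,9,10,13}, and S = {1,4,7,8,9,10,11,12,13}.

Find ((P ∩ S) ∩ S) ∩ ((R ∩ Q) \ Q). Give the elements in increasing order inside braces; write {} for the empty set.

P ∩ S = {1,4,11,12}
(P ∩ S) ∩ S = {1,4,11,12}
R ∩ Q = {1,6,9,13}
(R ∩ Q) \ Q = {}
((P ∩ S) ∩ S) ∩ ((R ∩ Q) \ Q) = {}

{}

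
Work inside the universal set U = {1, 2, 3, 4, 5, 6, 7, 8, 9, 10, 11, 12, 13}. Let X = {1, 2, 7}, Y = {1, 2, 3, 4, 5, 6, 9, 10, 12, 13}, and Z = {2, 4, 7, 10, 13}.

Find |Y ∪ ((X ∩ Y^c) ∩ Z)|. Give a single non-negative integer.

11

Y^c = {7, 8, 11}
X ∩ Y^c = {7}
(X ∩ Y^c) ∩ Z = {7}
Y ∪ ((X ∩ Y^c) ∩ Z) = {1, 2, 3, 4, 5, 6, 7, 9, 10, 12, 13}
|Y ∪ ((X ∩ Y^c) ∩ Z)| = 11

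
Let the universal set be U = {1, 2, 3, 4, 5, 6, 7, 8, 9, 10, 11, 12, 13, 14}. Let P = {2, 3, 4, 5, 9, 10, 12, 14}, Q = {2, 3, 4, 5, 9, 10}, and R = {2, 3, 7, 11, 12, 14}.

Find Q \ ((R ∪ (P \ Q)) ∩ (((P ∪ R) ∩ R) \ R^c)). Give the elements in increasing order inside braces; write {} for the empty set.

P \ Q = {12, 14}
R ∪ (P \ Q) = {2, 3, 7, 11, 12, 14}
P ∪ R = {2, 3, 4, 5, 7, 9, 10, 11, 12, 14}
(P ∪ R) ∩ R = {2, 3, 7, 11, 12, 14}
R^c = {1, 4, 5, 6, 8, 9, 10, 13}
((P ∪ R) ∩ R) \ R^c = {2, 3, 7, 11, 12, 14}
(R ∪ (P \ Q)) ∩ (((P ∪ R) ∩ R) \ R^c) = {2, 3, 7, 11, 12, 14}
Q \ ((R ∪ (P \ Q)) ∩ (((P ∪ R) ∩ R) \ R^c)) = {4, 5, 9, 10}

{4, 5, 9, 10}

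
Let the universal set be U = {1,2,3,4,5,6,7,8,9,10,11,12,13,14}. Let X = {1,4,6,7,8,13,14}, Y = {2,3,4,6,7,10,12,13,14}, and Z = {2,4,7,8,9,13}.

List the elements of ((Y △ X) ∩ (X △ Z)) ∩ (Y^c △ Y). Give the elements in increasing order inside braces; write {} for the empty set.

Y △ X = {1,2,3,8,10,12}
X △ Z = {1,2,6,9,14}
(Y △ X) ∩ (X △ Z) = {1,2}
Y^c = {1,5,8,9,11}
Y^c △ Y = {1,2,3,4,5,6,7,8,9,10,11,12,13,14}
((Y △ X) ∩ (X △ Z)) ∩ (Y^c △ Y) = {1,2}

{1,2}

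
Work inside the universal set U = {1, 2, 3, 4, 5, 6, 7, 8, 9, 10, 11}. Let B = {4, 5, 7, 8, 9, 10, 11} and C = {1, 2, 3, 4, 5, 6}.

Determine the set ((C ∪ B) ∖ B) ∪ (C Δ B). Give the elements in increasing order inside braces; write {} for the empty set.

{1, 2, 3, 6, 7, 8, 9, 10, 11}

C ∪ B = {1, 2, 3, 4, 5, 6, 7, 8, 9, 10, 11}
(C ∪ B) ∖ B = {1, 2, 3, 6}
C Δ B = {1, 2, 3, 6, 7, 8, 9, 10, 11}
((C ∪ B) ∖ B) ∪ (C Δ B) = {1, 2, 3, 6, 7, 8, 9, 10, 11}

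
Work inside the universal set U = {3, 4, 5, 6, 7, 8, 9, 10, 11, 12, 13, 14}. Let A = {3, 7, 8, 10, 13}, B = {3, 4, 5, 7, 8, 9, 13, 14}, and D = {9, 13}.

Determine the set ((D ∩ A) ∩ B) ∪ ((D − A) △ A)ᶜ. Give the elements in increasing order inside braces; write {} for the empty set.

{4, 5, 6, 11, 12, 13, 14}

D ∩ A = {13}
(D ∩ A) ∩ B = {13}
D − A = {9}
(D − A) △ A = {3, 7, 8, 9, 10, 13}
((D − A) △ A)ᶜ = {4, 5, 6, 11, 12, 14}
((D ∩ A) ∩ B) ∪ ((D − A) △ A)ᶜ = {4, 5, 6, 11, 12, 13, 14}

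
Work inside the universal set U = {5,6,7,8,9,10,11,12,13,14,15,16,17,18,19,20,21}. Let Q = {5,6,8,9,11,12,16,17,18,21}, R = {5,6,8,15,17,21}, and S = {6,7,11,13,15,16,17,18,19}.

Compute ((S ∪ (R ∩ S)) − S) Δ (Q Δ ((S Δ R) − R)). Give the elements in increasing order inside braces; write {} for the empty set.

{5,6,7,8,9,12,13,17,19,21}

R ∩ S = {6,15,17}
S ∪ (R ∩ S) = {6,7,11,13,15,16,17,18,19}
(S ∪ (R ∩ S)) − S = {}
S Δ R = {5,7,8,11,13,16,18,19,21}
(S Δ R) − R = {7,11,13,16,18,19}
Q Δ ((S Δ R) − R) = {5,6,7,8,9,12,13,17,19,21}
((S ∪ (R ∩ S)) − S) Δ (Q Δ ((S Δ R) − R)) = {5,6,7,8,9,12,13,17,19,21}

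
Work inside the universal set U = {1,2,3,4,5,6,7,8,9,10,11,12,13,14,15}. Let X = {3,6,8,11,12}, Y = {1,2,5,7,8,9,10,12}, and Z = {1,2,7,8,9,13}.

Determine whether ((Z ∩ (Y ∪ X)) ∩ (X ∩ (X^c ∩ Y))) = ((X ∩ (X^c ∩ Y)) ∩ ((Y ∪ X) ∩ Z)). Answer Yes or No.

Yes

Y ∪ X = {1,2,3,5,6,7,8,9,10,11,12}
Z ∩ (Y ∪ X) = {1,2,7,8,9}
X^c = {1,2,4,5,7,9,10,13,14,15}
X^c ∩ Y = {1,2,5,7,9,10}
X ∩ (X^c ∩ Y) = {}
(Z ∩ (Y ∪ X)) ∩ (X ∩ (X^c ∩ Y)) = {}
(Y ∪ X) ∩ Z = {1,2,7,8,9}
(X ∩ (X^c ∩ Y)) ∩ ((Y ∪ X) ∩ Z) = {}
Both equal {}, so (Z ∩ (Y ∪ X)) ∩ (X ∩ (X^c ∩ Y)) = (X ∩ (X^c ∩ Y)) ∩ ((Y ∪ X) ∩ Z).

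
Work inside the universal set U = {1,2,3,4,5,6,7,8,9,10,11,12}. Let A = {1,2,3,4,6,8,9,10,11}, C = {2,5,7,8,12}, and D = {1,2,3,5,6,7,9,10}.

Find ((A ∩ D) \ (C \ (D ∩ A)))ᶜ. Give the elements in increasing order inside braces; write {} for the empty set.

{4,5,7,8,11,12}

A ∩ D = {1,2,3,6,9,10}
D ∩ A = {1,2,3,6,9,10}
C \ (D ∩ A) = {5,7,8,12}
(A ∩ D) \ (C \ (D ∩ A)) = {1,2,3,6,9,10}
((A ∩ D) \ (C \ (D ∩ A)))ᶜ = {4,5,7,8,11,12}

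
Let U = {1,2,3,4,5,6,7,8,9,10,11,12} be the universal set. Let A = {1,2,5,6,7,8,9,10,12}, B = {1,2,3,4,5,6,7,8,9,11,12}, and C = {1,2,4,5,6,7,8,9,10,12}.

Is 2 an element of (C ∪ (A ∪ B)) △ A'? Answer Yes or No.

2 ∈ A and 2 ∈ B, so 2 ∈ A ∪ B
2 ∈ C and 2 ∈ (A ∪ B), so 2 ∈ C ∪ (A ∪ B)
2 ∈ A, so 2 ∉ A'
2 ∈ (C ∪ (A ∪ B)) and 2 ∉ A', so 2 ∈ (C ∪ (A ∪ B)) △ A'

Yes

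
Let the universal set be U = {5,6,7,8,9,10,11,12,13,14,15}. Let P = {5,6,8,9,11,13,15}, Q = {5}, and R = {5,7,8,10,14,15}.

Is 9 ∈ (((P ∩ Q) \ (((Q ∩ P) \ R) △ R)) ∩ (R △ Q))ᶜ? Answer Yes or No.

Yes

9 ∈ P and 9 ∉ Q, so 9 ∉ P ∩ Q
9 ∉ Q and 9 ∈ P, so 9 ∉ Q ∩ P
9 ∉ (Q ∩ P) and 9 ∉ R, so 9 ∉ (Q ∩ P) \ R
9 ∉ ((Q ∩ P) \ R) and 9 ∉ R, so 9 ∉ ((Q ∩ P) \ R) △ R
9 ∉ (P ∩ Q) and 9 ∉ (((Q ∩ P) \ R) △ R), so 9 ∉ (P ∩ Q) \ (((Q ∩ P) \ R) △ R)
9 ∉ R and 9 ∉ Q, so 9 ∉ R △ Q
9 ∉ ((P ∩ Q) \ (((Q ∩ P) \ R) △ R)) and 9 ∉ (R △ Q), so 9 ∉ ((P ∩ Q) \ (((Q ∩ P) \ R) △ R)) ∩ (R △ Q)
9 ∈ (((P ∩ Q) \ (((Q ∩ P) \ R) △ R)) ∩ (R △ Q))ᶜ since 9 ∉ (((P ∩ Q) \ (((Q ∩ P) \ R) △ R)) ∩ (R △ Q))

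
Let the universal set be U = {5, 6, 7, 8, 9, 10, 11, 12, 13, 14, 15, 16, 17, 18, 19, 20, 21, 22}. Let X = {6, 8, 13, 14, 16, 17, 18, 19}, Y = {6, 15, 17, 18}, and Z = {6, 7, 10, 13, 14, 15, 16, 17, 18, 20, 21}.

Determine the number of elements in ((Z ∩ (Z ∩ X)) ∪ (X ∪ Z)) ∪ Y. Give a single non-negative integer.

Z ∩ X = {6, 13, 14, 16, 17, 18}
Z ∩ (Z ∩ X) = {6, 13, 14, 16, 17, 18}
X ∪ Z = {6, 7, 8, 10, 13, 14, 15, 16, 17, 18, 19, 20, 21}
(Z ∩ (Z ∩ X)) ∪ (X ∪ Z) = {6, 7, 8, 10, 13, 14, 15, 16, 17, 18, 19, 20, 21}
((Z ∩ (Z ∩ X)) ∪ (X ∪ Z)) ∪ Y = {6, 7, 8, 10, 13, 14, 15, 16, 17, 18, 19, 20, 21}
|((Z ∩ (Z ∩ X)) ∪ (X ∪ Z)) ∪ Y| = 13

13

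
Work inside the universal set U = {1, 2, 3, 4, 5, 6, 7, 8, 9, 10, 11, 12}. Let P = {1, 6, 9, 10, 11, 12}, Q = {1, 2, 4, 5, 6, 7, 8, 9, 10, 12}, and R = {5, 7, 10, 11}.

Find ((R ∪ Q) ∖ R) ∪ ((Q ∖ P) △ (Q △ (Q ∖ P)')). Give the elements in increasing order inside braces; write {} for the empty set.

{1, 2, 3, 4, 6, 8, 9, 11, 12}

R ∪ Q = {1, 2, 4, 5, 6, 7, 8, 9, 10, 11, 12}
(R ∪ Q) ∖ R = {1, 2, 4, 6, 8, 9, 12}
Q ∖ P = {2, 4, 5, 7, 8}
(Q ∖ P)' = {1, 3, 6, 9, 10, 11, 12}
Q △ (Q ∖ P)' = {2, 3, 4, 5, 7, 8, 11}
(Q ∖ P) △ (Q △ (Q ∖ P)') = {3, 11}
((R ∪ Q) ∖ R) ∪ ((Q ∖ P) △ (Q △ (Q ∖ P)')) = {1, 2, 3, 4, 6, 8, 9, 11, 12}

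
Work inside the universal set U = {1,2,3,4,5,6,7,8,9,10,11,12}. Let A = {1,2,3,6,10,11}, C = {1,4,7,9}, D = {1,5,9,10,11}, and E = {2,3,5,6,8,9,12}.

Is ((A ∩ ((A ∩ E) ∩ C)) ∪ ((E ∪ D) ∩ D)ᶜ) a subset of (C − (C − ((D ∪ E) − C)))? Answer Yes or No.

A ∩ E = {2,3,6}
(A ∩ E) ∩ C = {}
A ∩ ((A ∩ E) ∩ C) = {}
E ∪ D = {1,2,3,5,6,8,9,10,11,12}
(E ∪ D) ∩ D = {1,5,9,10,11}
((E ∪ D) ∩ D)ᶜ = {2,3,4,6,7,8,12}
(A ∩ ((A ∩ E) ∩ C)) ∪ ((E ∪ D) ∩ D)ᶜ = {2,3,4,6,7,8,12}
D ∪ E = {1,2,3,5,6,8,9,10,11,12}
(D ∪ E) − C = {2,3,5,6,8,10,11,12}
C − ((D ∪ E) − C) = {1,4,7,9}
C − (C − ((D ∪ E) − C)) = {}
2 ∈ (A ∩ ((A ∩ E) ∩ C)) ∪ ((E ∪ D) ∩ D)ᶜ but 2 ∉ C − (C − ((D ∪ E) − C)), so the inclusion fails.

No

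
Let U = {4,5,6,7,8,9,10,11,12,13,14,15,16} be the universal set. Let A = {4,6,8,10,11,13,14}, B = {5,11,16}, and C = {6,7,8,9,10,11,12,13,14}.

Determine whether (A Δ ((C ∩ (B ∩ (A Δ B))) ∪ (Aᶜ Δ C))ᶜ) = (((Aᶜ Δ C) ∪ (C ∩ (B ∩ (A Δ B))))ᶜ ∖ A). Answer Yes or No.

No

A Δ B = {4,5,6,8,10,13,14,16}
B ∩ (A Δ B) = {5,16}
C ∩ (B ∩ (A Δ B)) = {}
Aᶜ = {5,7,9,12,15,16}
Aᶜ Δ C = {5,6,8,10,11,13,14,15,16}
(C ∩ (B ∩ (A Δ B))) ∪ (Aᶜ Δ C) = {5,6,8,10,11,13,14,15,16}
((C ∩ (B ∩ (A Δ B))) ∪ (Aᶜ Δ C))ᶜ = {4,7,9,12}
A Δ ((C ∩ (B ∩ (A Δ B))) ∪ (Aᶜ Δ C))ᶜ = {6,7,8,9,10,11,12,13,14}
(Aᶜ Δ C) ∪ (C ∩ (B ∩ (A Δ B))) = {5,6,8,10,11,13,14,15,16}
((Aᶜ Δ C) ∪ (C ∩ (B ∩ (A Δ B))))ᶜ = {4,7,9,12}
((Aᶜ Δ C) ∪ (C ∩ (B ∩ (A Δ B))))ᶜ ∖ A = {7,9,12}
6 ∈ A Δ ((C ∩ (B ∩ (A Δ B))) ∪ (Aᶜ Δ C))ᶜ but 6 ∉ ((Aᶜ Δ C) ∪ (C ∩ (B ∩ (A Δ B))))ᶜ ∖ A, so they differ.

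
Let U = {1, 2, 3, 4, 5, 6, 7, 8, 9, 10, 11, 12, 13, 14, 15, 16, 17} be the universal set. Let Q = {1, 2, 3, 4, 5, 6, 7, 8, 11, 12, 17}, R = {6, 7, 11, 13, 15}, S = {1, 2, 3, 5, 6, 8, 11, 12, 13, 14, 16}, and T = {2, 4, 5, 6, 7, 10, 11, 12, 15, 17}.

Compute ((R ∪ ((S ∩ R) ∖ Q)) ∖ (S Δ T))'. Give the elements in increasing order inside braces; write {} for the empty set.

S ∩ R = {6, 11, 13}
(S ∩ R) ∖ Q = {13}
R ∪ ((S ∩ R) ∖ Q) = {6, 7, 11, 13, 15}
S Δ T = {1, 3, 4, 7, 8, 10, 13, 14, 15, 16, 17}
(R ∪ ((S ∩ R) ∖ Q)) ∖ (S Δ T) = {6, 11}
((R ∪ ((S ∩ R) ∖ Q)) ∖ (S Δ T))' = {1, 2, 3, 4, 5, 7, 8, 9, 10, 12, 13, 14, 15, 16, 17}

{1, 2, 3, 4, 5, 7, 8, 9, 10, 12, 13, 14, 15, 16, 17}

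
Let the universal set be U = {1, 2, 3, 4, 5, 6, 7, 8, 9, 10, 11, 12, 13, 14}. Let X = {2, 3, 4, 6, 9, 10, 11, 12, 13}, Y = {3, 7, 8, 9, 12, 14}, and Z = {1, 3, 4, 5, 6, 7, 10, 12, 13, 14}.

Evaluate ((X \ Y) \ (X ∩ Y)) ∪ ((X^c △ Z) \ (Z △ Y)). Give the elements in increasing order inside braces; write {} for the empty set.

{2, 3, 4, 6, 10, 11, 12, 13}

X \ Y = {2, 4, 6, 10, 11, 13}
X ∩ Y = {3, 9, 12}
(X \ Y) \ (X ∩ Y) = {2, 4, 6, 10, 11, 13}
X^c = {1, 5, 7, 8, 14}
X^c △ Z = {3, 4, 6, 8, 10, 12, 13}
Z △ Y = {1, 4, 5, 6, 8, 9, 10, 13}
(X^c △ Z) \ (Z △ Y) = {3, 12}
((X \ Y) \ (X ∩ Y)) ∪ ((X^c △ Z) \ (Z △ Y)) = {2, 3, 4, 6, 10, 11, 12, 13}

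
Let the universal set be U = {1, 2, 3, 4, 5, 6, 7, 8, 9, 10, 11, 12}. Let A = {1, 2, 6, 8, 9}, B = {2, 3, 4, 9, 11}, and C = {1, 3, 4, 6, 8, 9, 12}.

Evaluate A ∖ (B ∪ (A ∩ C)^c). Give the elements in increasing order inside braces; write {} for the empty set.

{1, 6, 8}

A ∩ C = {1, 6, 8, 9}
(A ∩ C)^c = {2, 3, 4, 5, 7, 10, 11, 12}
B ∪ (A ∩ C)^c = {2, 3, 4, 5, 7, 9, 10, 11, 12}
A ∖ (B ∪ (A ∩ C)^c) = {1, 6, 8}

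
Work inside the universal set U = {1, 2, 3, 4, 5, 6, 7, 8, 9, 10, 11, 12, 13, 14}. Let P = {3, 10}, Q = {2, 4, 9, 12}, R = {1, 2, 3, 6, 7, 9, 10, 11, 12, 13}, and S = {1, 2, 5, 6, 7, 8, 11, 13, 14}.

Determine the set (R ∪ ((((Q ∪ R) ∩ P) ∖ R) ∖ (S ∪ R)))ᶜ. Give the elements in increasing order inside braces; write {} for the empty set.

{4, 5, 8, 14}

Q ∪ R = {1, 2, 3, 4, 6, 7, 9, 10, 11, 12, 13}
(Q ∪ R) ∩ P = {3, 10}
((Q ∪ R) ∩ P) ∖ R = {}
S ∪ R = {1, 2, 3, 5, 6, 7, 8, 9, 10, 11, 12, 13, 14}
(((Q ∪ R) ∩ P) ∖ R) ∖ (S ∪ R) = {}
R ∪ ((((Q ∪ R) ∩ P) ∖ R) ∖ (S ∪ R)) = {1, 2, 3, 6, 7, 9, 10, 11, 12, 13}
(R ∪ ((((Q ∪ R) ∩ P) ∖ R) ∖ (S ∪ R)))ᶜ = {4, 5, 8, 14}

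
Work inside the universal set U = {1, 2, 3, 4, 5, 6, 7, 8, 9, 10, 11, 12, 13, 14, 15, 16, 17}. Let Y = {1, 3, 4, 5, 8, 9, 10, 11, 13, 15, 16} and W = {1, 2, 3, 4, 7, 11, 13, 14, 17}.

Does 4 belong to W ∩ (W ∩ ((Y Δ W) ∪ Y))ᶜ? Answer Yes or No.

4 ∈ Y and 4 ∈ W, so 4 ∉ Y Δ W
4 ∉ (Y Δ W) and 4 ∈ Y, so 4 ∈ (Y Δ W) ∪ Y
4 ∈ W and 4 ∈ ((Y Δ W) ∪ Y), so 4 ∈ W ∩ ((Y Δ W) ∪ Y)
4 ∉ (W ∩ ((Y Δ W) ∪ Y))ᶜ since 4 ∈ (W ∩ ((Y Δ W) ∪ Y))
4 ∈ W and 4 ∉ (W ∩ ((Y Δ W) ∪ Y))ᶜ, so 4 ∉ W ∩ (W ∩ ((Y Δ W) ∪ Y))ᶜ

No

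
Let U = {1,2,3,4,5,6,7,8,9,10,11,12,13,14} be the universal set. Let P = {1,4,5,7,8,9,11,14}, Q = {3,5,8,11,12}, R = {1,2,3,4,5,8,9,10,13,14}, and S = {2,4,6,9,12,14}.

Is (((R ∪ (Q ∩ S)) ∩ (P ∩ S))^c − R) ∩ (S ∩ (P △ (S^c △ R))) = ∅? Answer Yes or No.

Q ∩ S = {12}
R ∪ (Q ∩ S) = {1,2,3,4,5,8,9,10,12,13,14}
P ∩ S = {4,9,14}
(R ∪ (Q ∩ S)) ∩ (P ∩ S) = {4,9,14}
((R ∪ (Q ∩ S)) ∩ (P ∩ S))^c = {1,2,3,5,6,7,8,10,11,12,13}
((R ∪ (Q ∩ S)) ∩ (P ∩ S))^c − R = {6,7,11,12}
S^c = {1,3,5,7,8,10,11,13}
S^c △ R = {2,4,7,9,11,14}
P △ (S^c △ R) = {1,2,5,8}
S ∩ (P △ (S^c △ R)) = {2}
{6,7,11,12} and {2} share no elements.

Yes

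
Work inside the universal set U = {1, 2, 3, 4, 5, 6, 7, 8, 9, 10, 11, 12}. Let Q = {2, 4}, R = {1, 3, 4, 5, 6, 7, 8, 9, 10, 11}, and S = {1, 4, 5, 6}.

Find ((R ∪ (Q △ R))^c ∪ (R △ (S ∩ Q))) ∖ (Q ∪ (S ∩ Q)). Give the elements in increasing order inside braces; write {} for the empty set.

Q △ R = {1, 2, 3, 5, 6, 7, 8, 9, 10, 11}
R ∪ (Q △ R) = {1, 2, 3, 4, 5, 6, 7, 8, 9, 10, 11}
(R ∪ (Q △ R))^c = {12}
S ∩ Q = {4}
R △ (S ∩ Q) = {1, 3, 5, 6, 7, 8, 9, 10, 11}
(R ∪ (Q △ R))^c ∪ (R △ (S ∩ Q)) = {1, 3, 5, 6, 7, 8, 9, 10, 11, 12}
Q ∪ (S ∩ Q) = {2, 4}
((R ∪ (Q △ R))^c ∪ (R △ (S ∩ Q))) ∖ (Q ∪ (S ∩ Q)) = {1, 3, 5, 6, 7, 8, 9, 10, 11, 12}

{1, 3, 5, 6, 7, 8, 9, 10, 11, 12}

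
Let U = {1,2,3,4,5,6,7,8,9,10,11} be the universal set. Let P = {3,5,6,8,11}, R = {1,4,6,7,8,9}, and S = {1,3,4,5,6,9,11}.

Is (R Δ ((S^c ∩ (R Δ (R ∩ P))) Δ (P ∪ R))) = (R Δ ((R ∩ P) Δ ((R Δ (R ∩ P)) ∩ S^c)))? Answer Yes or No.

S^c = {2,7,8,10}
R ∩ P = {6,8}
R Δ (R ∩ P) = {1,4,7,9}
S^c ∩ (R Δ (R ∩ P)) = {7}
P ∪ R = {1,3,4,5,6,7,8,9,11}
(S^c ∩ (R Δ (R ∩ P))) Δ (P ∪ R) = {1,3,4,5,6,8,9,11}
R Δ ((S^c ∩ (R Δ (R ∩ P))) Δ (P ∪ R)) = {3,5,7,11}
(R Δ (R ∩ P)) ∩ S^c = {7}
(R ∩ P) Δ ((R Δ (R ∩ P)) ∩ S^c) = {6,7,8}
R Δ ((R ∩ P) Δ ((R Δ (R ∩ P)) ∩ S^c)) = {1,4,9}
1 ∈ R Δ ((R ∩ P) Δ ((R Δ (R ∩ P)) ∩ S^c)) but 1 ∉ R Δ ((S^c ∩ (R Δ (R ∩ P))) Δ (P ∪ R)), so they differ.

No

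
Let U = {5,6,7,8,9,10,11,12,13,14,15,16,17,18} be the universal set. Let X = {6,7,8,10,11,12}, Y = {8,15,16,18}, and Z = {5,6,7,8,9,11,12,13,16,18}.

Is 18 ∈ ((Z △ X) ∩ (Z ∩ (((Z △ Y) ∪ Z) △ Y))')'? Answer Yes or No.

18 ∈ Z and 18 ∉ X, so 18 ∈ Z △ X
18 ∈ Z and 18 ∈ Y, so 18 ∉ Z △ Y
18 ∉ (Z △ Y) and 18 ∈ Z, so 18 ∈ (Z △ Y) ∪ Z
18 ∈ ((Z △ Y) ∪ Z) and 18 ∈ Y, so 18 ∉ ((Z △ Y) ∪ Z) △ Y
18 ∈ Z and 18 ∉ (((Z △ Y) ∪ Z) △ Y), so 18 ∉ Z ∩ (((Z △ Y) ∪ Z) △ Y)
18 ∈ (Z ∩ (((Z △ Y) ∪ Z) △ Y))' since 18 ∉ (Z ∩ (((Z △ Y) ∪ Z) △ Y))
18 ∈ (Z △ X) and 18 ∈ (Z ∩ (((Z △ Y) ∪ Z) △ Y))', so 18 ∈ (Z △ X) ∩ (Z ∩ (((Z △ Y) ∪ Z) △ Y))'
18 ∉ ((Z △ X) ∩ (Z ∩ (((Z △ Y) ∪ Z) △ Y))')' since 18 ∈ ((Z △ X) ∩ (Z ∩ (((Z △ Y) ∪ Z) △ Y))')

No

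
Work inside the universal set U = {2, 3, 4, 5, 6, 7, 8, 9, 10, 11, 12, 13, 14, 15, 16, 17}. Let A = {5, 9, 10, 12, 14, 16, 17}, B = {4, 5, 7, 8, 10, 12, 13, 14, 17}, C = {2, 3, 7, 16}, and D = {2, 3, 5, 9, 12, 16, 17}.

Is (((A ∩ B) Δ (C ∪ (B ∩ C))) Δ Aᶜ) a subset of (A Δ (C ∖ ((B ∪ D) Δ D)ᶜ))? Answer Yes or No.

A ∩ B = {5, 10, 12, 14, 17}
B ∩ C = {7}
C ∪ (B ∩ C) = {2, 3, 7, 16}
(A ∩ B) Δ (C ∪ (B ∩ C)) = {2, 3, 5, 7, 10, 12, 14, 16, 17}
Aᶜ = {2, 3, 4, 6, 7, 8, 11, 13, 15}
((A ∩ B) Δ (C ∪ (B ∩ C))) Δ Aᶜ = {4, 5, 6, 8, 10, 11, 12, 13, 14, 15, 16, 17}
B ∪ D = {2, 3, 4, 5, 7, 8, 9, 10, 12, 13, 14, 16, 17}
(B ∪ D) Δ D = {4, 7, 8, 10, 13, 14}
((B ∪ D) Δ D)ᶜ = {2, 3, 5, 6, 9, 11, 12, 15, 16, 17}
C ∖ ((B ∪ D) Δ D)ᶜ = {7}
A Δ (C ∖ ((B ∪ D) Δ D)ᶜ) = {5, 7, 9, 10, 12, 14, 16, 17}
4 ∈ ((A ∩ B) Δ (C ∪ (B ∩ C))) Δ Aᶜ but 4 ∉ A Δ (C ∖ ((B ∪ D) Δ D)ᶜ), so the inclusion fails.

No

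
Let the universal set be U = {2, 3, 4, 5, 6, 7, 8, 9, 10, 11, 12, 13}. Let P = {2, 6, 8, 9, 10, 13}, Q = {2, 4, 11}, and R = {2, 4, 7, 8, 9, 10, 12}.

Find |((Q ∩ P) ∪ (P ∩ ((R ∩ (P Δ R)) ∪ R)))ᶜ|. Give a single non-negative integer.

8

Q ∩ P = {2}
P Δ R = {4, 6, 7, 12, 13}
R ∩ (P Δ R) = {4, 7, 12}
(R ∩ (P Δ R)) ∪ R = {2, 4, 7, 8, 9, 10, 12}
P ∩ ((R ∩ (P Δ R)) ∪ R) = {2, 8, 9, 10}
(Q ∩ P) ∪ (P ∩ ((R ∩ (P Δ R)) ∪ R)) = {2, 8, 9, 10}
((Q ∩ P) ∪ (P ∩ ((R ∩ (P Δ R)) ∪ R)))ᶜ = {3, 4, 5, 6, 7, 11, 12, 13}
|((Q ∩ P) ∪ (P ∩ ((R ∩ (P Δ R)) ∪ R)))ᶜ| = 8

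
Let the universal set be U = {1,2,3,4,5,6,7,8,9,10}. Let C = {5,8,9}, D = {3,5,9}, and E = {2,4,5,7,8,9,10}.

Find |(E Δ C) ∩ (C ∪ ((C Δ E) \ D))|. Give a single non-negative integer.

4

E Δ C = {2,4,7,10}
C Δ E = {2,4,7,10}
(C Δ E) \ D = {2,4,7,10}
C ∪ ((C Δ E) \ D) = {2,4,5,7,8,9,10}
(E Δ C) ∩ (C ∪ ((C Δ E) \ D)) = {2,4,7,10}
|(E Δ C) ∩ (C ∪ ((C Δ E) \ D))| = 4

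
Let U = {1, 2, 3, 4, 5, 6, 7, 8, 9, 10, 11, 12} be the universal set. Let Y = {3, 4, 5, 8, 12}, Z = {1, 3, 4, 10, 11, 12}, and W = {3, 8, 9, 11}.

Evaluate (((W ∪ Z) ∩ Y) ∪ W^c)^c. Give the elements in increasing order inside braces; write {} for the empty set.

{9, 11}

W ∪ Z = {1, 3, 4, 8, 9, 10, 11, 12}
(W ∪ Z) ∩ Y = {3, 4, 8, 12}
W^c = {1, 2, 4, 5, 6, 7, 10, 12}
((W ∪ Z) ∩ Y) ∪ W^c = {1, 2, 3, 4, 5, 6, 7, 8, 10, 12}
(((W ∪ Z) ∩ Y) ∪ W^c)^c = {9, 11}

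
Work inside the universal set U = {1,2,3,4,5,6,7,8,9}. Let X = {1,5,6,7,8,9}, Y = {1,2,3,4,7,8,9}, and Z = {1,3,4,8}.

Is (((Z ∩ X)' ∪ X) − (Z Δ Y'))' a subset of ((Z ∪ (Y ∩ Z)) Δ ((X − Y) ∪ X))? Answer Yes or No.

Z ∩ X = {1,8}
(Z ∩ X)' = {2,3,4,5,6,7,9}
(Z ∩ X)' ∪ X = {1,2,3,4,5,6,7,8,9}
Y' = {5,6}
Z Δ Y' = {1,3,4,5,6,8}
((Z ∩ X)' ∪ X) − (Z Δ Y') = {2,7,9}
(((Z ∩ X)' ∪ X) − (Z Δ Y'))' = {1,3,4,5,6,8}
Y ∩ Z = {1,3,4,8}
Z ∪ (Y ∩ Z) = {1,3,4,8}
X − Y = {5,6}
(X − Y) ∪ X = {1,5,6,7,8,9}
(Z ∪ (Y ∩ Z)) Δ ((X − Y) ∪ X) = {3,4,5,6,7,9}
1 ∈ (((Z ∩ X)' ∪ X) − (Z Δ Y'))' but 1 ∉ (Z ∪ (Y ∩ Z)) Δ ((X − Y) ∪ X), so the inclusion fails.

No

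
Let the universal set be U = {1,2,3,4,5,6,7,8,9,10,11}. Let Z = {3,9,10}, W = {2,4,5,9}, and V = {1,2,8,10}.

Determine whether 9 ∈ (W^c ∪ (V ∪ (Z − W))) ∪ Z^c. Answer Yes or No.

9 ∈ W, so 9 ∉ W^c
9 ∈ Z and 9 ∈ W, so 9 ∉ Z − W
9 ∉ V and 9 ∉ (Z − W), so 9 ∉ V ∪ (Z − W)
9 ∉ W^c and 9 ∉ (V ∪ (Z − W)), so 9 ∉ W^c ∪ (V ∪ (Z − W))
9 ∈ Z, so 9 ∉ Z^c
9 ∉ (W^c ∪ (V ∪ (Z − W))) and 9 ∉ Z^c, so 9 ∉ (W^c ∪ (V ∪ (Z − W))) ∪ Z^c

No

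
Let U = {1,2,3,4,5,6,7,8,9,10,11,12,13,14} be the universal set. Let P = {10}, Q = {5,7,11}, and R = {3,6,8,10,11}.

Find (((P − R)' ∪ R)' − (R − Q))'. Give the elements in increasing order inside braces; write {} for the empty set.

P − R = {}
(P − R)' = {1,2,3,4,5,6,7,8,9,10,11,12,13,14}
(P − R)' ∪ R = {1,2,3,4,5,6,7,8,9,10,11,12,13,14}
((P − R)' ∪ R)' = {}
R − Q = {3,6,8,10}
((P − R)' ∪ R)' − (R − Q) = {}
(((P − R)' ∪ R)' − (R − Q))' = {1,2,3,4,5,6,7,8,9,10,11,12,13,14}

{1,2,3,4,5,6,7,8,9,10,11,12,13,14}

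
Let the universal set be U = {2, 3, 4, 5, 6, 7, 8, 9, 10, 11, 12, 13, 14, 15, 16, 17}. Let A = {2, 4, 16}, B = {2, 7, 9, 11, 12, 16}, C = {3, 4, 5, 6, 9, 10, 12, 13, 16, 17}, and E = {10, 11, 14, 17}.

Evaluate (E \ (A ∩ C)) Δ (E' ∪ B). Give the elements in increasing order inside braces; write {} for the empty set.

{2, 3, 4, 5, 6, 7, 8, 9, 10, 12, 13, 14, 15, 16, 17}

A ∩ C = {4, 16}
E \ (A ∩ C) = {10, 11, 14, 17}
E' = {2, 3, 4, 5, 6, 7, 8, 9, 12, 13, 15, 16}
E' ∪ B = {2, 3, 4, 5, 6, 7, 8, 9, 11, 12, 13, 15, 16}
(E \ (A ∩ C)) Δ (E' ∪ B) = {2, 3, 4, 5, 6, 7, 8, 9, 10, 12, 13, 14, 15, 16, 17}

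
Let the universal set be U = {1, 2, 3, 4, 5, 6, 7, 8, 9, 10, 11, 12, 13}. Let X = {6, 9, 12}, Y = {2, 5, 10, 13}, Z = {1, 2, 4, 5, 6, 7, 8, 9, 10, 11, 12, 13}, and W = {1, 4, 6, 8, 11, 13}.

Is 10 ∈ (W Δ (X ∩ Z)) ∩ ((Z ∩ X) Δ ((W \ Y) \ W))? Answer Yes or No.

No

10 ∉ X and 10 ∈ Z, so 10 ∉ X ∩ Z
10 ∉ W and 10 ∉ (X ∩ Z), so 10 ∉ W Δ (X ∩ Z)
10 ∈ Z and 10 ∉ X, so 10 ∉ Z ∩ X
10 ∉ W and 10 ∈ Y, so 10 ∉ W \ Y
10 ∉ (W \ Y) and 10 ∉ W, so 10 ∉ (W \ Y) \ W
10 ∉ (Z ∩ X) and 10 ∉ ((W \ Y) \ W), so 10 ∉ (Z ∩ X) Δ ((W \ Y) \ W)
10 ∉ (W Δ (X ∩ Z)) and 10 ∉ ((Z ∩ X) Δ ((W \ Y) \ W)), so 10 ∉ (W Δ (X ∩ Z)) ∩ ((Z ∩ X) Δ ((W \ Y) \ W))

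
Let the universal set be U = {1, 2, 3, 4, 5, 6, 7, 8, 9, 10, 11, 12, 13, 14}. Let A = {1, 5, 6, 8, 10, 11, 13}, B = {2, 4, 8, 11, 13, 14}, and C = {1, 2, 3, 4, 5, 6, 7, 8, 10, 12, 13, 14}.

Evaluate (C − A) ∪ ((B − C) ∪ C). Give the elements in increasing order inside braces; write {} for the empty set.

{1, 2, 3, 4, 5, 6, 7, 8, 10, 11, 12, 13, 14}

C − A = {2, 3, 4, 7, 12, 14}
B − C = {11}
(B − C) ∪ C = {1, 2, 3, 4, 5, 6, 7, 8, 10, 11, 12, 13, 14}
(C − A) ∪ ((B − C) ∪ C) = {1, 2, 3, 4, 5, 6, 7, 8, 10, 11, 12, 13, 14}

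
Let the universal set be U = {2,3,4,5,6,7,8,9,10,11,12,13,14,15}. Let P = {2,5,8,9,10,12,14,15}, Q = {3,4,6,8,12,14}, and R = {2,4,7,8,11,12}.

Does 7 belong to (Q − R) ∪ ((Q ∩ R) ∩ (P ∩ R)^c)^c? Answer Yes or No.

Yes

7 ∉ Q and 7 ∈ R, so 7 ∉ Q − R
7 ∉ Q and 7 ∈ R, so 7 ∉ Q ∩ R
7 ∉ P and 7 ∈ R, so 7 ∉ P ∩ R
7 ∈ (P ∩ R)^c since 7 ∉ (P ∩ R)
7 ∉ (Q ∩ R) and 7 ∈ (P ∩ R)^c, so 7 ∉ (Q ∩ R) ∩ (P ∩ R)^c
7 ∈ ((Q ∩ R) ∩ (P ∩ R)^c)^c since 7 ∉ ((Q ∩ R) ∩ (P ∩ R)^c)
7 ∉ (Q − R) and 7 ∈ ((Q ∩ R) ∩ (P ∩ R)^c)^c, so 7 ∈ (Q − R) ∪ ((Q ∩ R) ∩ (P ∩ R)^c)^c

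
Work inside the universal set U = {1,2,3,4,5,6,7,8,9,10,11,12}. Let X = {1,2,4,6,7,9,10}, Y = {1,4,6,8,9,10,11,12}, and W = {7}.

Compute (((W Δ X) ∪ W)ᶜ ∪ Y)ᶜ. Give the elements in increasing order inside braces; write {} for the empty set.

W Δ X = {1,2,4,6,9,10}
(W Δ X) ∪ W = {1,2,4,6,7,9,10}
((W Δ X) ∪ W)ᶜ = {3,5,8,11,12}
((W Δ X) ∪ W)ᶜ ∪ Y = {1,3,4,5,6,8,9,10,11,12}
(((W Δ X) ∪ W)ᶜ ∪ Y)ᶜ = {2,7}

{2,7}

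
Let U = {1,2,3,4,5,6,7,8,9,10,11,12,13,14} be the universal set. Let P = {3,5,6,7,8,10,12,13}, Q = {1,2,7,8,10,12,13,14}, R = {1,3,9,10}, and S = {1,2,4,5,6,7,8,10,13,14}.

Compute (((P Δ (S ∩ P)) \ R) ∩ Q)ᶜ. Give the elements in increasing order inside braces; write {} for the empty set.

{1,2,3,4,5,6,7,8,9,10,11,13,14}

S ∩ P = {5,6,7,8,10,13}
P Δ (S ∩ P) = {3,12}
(P Δ (S ∩ P)) \ R = {12}
((P Δ (S ∩ P)) \ R) ∩ Q = {12}
(((P Δ (S ∩ P)) \ R) ∩ Q)ᶜ = {1,2,3,4,5,6,7,8,9,10,11,13,14}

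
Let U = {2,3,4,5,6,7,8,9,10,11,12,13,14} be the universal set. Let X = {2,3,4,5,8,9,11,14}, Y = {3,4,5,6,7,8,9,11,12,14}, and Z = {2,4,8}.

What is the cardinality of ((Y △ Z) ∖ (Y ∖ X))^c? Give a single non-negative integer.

7

Y △ Z = {2,3,5,6,7,9,11,12,14}
Y ∖ X = {6,7,12}
(Y △ Z) ∖ (Y ∖ X) = {2,3,5,9,11,14}
((Y △ Z) ∖ (Y ∖ X))^c = {4,6,7,8,10,12,13}
|((Y △ Z) ∖ (Y ∖ X))^c| = 7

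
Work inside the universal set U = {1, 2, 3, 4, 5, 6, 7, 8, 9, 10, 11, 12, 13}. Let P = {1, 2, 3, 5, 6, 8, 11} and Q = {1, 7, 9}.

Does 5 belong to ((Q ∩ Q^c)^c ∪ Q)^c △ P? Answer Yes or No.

Yes

5 ∉ Q, so 5 ∈ Q^c
5 ∉ Q and 5 ∈ Q^c, so 5 ∉ Q ∩ Q^c
5 ∈ (Q ∩ Q^c)^c since 5 ∉ (Q ∩ Q^c)
5 ∈ (Q ∩ Q^c)^c and 5 ∉ Q, so 5 ∈ (Q ∩ Q^c)^c ∪ Q
5 ∉ ((Q ∩ Q^c)^c ∪ Q)^c since 5 ∈ ((Q ∩ Q^c)^c ∪ Q)
5 ∉ ((Q ∩ Q^c)^c ∪ Q)^c and 5 ∈ P, so 5 ∈ ((Q ∩ Q^c)^c ∪ Q)^c △ P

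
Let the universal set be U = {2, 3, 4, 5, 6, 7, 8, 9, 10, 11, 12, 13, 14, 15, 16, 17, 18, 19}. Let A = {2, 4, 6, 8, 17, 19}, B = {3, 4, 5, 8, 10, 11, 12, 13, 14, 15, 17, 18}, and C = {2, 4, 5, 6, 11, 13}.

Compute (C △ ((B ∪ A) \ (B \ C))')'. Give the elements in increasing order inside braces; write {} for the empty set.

{19}

B ∪ A = {2, 3, 4, 5, 6, 8, 10, 11, 12, 13, 14, 15, 17, 18, 19}
B \ C = {3, 8, 10, 12, 14, 15, 17, 18}
(B ∪ A) \ (B \ C) = {2, 4, 5, 6, 11, 13, 19}
((B ∪ A) \ (B \ C))' = {3, 7, 8, 9, 10, 12, 14, 15, 16, 17, 18}
C △ ((B ∪ A) \ (B \ C))' = {2, 3, 4, 5, 6, 7, 8, 9, 10, 11, 12, 13, 14, 15, 16, 17, 18}
(C △ ((B ∪ A) \ (B \ C))')' = {19}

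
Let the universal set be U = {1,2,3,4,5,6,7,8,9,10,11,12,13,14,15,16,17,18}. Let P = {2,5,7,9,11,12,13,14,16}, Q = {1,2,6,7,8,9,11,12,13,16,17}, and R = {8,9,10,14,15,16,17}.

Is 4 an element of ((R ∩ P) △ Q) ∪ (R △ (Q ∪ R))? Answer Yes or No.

No

4 ∉ R and 4 ∉ P, so 4 ∉ R ∩ P
4 ∉ (R ∩ P) and 4 ∉ Q, so 4 ∉ (R ∩ P) △ Q
4 ∉ Q and 4 ∉ R, so 4 ∉ Q ∪ R
4 ∉ R and 4 ∉ (Q ∪ R), so 4 ∉ R △ (Q ∪ R)
4 ∉ ((R ∩ P) △ Q) and 4 ∉ (R △ (Q ∪ R)), so 4 ∉ ((R ∩ P) △ Q) ∪ (R △ (Q ∪ R))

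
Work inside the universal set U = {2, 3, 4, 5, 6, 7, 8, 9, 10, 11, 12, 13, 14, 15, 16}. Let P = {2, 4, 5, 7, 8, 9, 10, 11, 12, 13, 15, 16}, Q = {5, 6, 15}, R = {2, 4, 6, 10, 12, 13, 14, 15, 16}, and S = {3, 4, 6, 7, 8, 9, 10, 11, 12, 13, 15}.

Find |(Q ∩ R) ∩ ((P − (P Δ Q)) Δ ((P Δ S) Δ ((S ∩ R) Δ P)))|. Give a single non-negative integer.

Q ∩ R = {6, 15}
P Δ Q = {2, 4, 6, 7, 8, 9, 10, 11, 12, 13, 16}
P − (P Δ Q) = {5, 15}
P Δ S = {2, 3, 5, 6, 16}
S ∩ R = {4, 6, 10, 12, 13, 15}
(S ∩ R) Δ P = {2, 5, 6, 7, 8, 9, 11, 16}
(P Δ S) Δ ((S ∩ R) Δ P) = {3, 7, 8, 9, 11}
(P − (P Δ Q)) Δ ((P Δ S) Δ ((S ∩ R) Δ P)) = {3, 5, 7, 8, 9, 11, 15}
(Q ∩ R) ∩ ((P − (P Δ Q)) Δ ((P Δ S) Δ ((S ∩ R) Δ P))) = {15}
|(Q ∩ R) ∩ ((P − (P Δ Q)) Δ ((P Δ S) Δ ((S ∩ R) Δ P)))| = 1

1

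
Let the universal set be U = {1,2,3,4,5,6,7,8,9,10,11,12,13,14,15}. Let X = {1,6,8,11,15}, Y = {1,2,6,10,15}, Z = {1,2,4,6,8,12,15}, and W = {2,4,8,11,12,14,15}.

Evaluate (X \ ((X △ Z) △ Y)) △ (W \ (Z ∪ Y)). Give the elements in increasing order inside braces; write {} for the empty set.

X △ Z = {2,4,11,12}
(X △ Z) △ Y = {1,4,6,10,11,12,15}
X \ ((X △ Z) △ Y) = {8}
Z ∪ Y = {1,2,4,6,8,10,12,15}
W \ (Z ∪ Y) = {11,14}
(X \ ((X △ Z) △ Y)) △ (W \ (Z ∪ Y)) = {8,11,14}

{8,11,14}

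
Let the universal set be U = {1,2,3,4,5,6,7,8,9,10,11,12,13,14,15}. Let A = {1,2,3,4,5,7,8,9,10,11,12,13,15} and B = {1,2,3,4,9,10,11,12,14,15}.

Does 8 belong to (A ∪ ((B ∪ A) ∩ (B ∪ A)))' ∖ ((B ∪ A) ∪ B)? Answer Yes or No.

8 ∉ B and 8 ∈ A, so 8 ∈ B ∪ A
8 ∉ B and 8 ∈ A, so 8 ∈ B ∪ A
8 ∈ (B ∪ A) and 8 ∈ (B ∪ A), so 8 ∈ (B ∪ A) ∩ (B ∪ A)
8 ∈ A and 8 ∈ ((B ∪ A) ∩ (B ∪ A)), so 8 ∈ A ∪ ((B ∪ A) ∩ (B ∪ A))
8 ∉ (A ∪ ((B ∪ A) ∩ (B ∪ A)))' since 8 ∈ (A ∪ ((B ∪ A) ∩ (B ∪ A)))
8 ∉ B and 8 ∈ A, so 8 ∈ B ∪ A
8 ∈ (B ∪ A) and 8 ∉ B, so 8 ∈ (B ∪ A) ∪ B
8 ∉ (A ∪ ((B ∪ A) ∩ (B ∪ A)))' and 8 ∈ ((B ∪ A) ∪ B), so 8 ∉ (A ∪ ((B ∪ A) ∩ (B ∪ A)))' ∖ ((B ∪ A) ∪ B)

No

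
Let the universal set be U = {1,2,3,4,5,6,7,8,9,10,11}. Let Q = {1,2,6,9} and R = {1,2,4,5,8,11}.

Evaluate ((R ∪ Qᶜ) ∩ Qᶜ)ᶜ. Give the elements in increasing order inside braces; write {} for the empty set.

{1,2,6,9}

Qᶜ = {3,4,5,7,8,10,11}
R ∪ Qᶜ = {1,2,3,4,5,7,8,10,11}
(R ∪ Qᶜ) ∩ Qᶜ = {3,4,5,7,8,10,11}
((R ∪ Qᶜ) ∩ Qᶜ)ᶜ = {1,2,6,9}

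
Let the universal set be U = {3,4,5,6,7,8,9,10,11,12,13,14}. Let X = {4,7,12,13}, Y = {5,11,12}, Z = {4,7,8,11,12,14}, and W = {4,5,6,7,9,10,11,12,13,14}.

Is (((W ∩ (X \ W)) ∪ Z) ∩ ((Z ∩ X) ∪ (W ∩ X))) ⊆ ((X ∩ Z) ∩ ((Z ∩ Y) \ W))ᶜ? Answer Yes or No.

X \ W = {}
W ∩ (X \ W) = {}
(W ∩ (X \ W)) ∪ Z = {4,7,8,11,12,14}
Z ∩ X = {4,7,12}
W ∩ X = {4,7,12,13}
(Z ∩ X) ∪ (W ∩ X) = {4,7,12,13}
((W ∩ (X \ W)) ∪ Z) ∩ ((Z ∩ X) ∪ (W ∩ X)) = {4,7,12}
X ∩ Z = {4,7,12}
Z ∩ Y = {11,12}
(Z ∩ Y) \ W = {}
(X ∩ Z) ∩ ((Z ∩ Y) \ W) = {}
((X ∩ Z) ∩ ((Z ∩ Y) \ W))ᶜ = {3,4,5,6,7,8,9,10,11,12,13,14}
Every element of {4,7,12} is in {3,4,5,6,7,8,9,10,11,12,13,14}, so ((W ∩ (X \ W)) ∪ Z) ∩ ((Z ∩ X) ∪ (W ∩ X)) ⊆ ((X ∩ Z) ∩ ((Z ∩ Y) \ W))ᶜ.

Yes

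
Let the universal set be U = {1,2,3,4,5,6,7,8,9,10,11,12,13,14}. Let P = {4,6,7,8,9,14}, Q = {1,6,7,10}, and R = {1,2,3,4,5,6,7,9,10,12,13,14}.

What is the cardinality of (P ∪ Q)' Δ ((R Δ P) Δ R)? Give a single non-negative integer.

P ∪ Q = {1,4,6,7,8,9,10,14}
(P ∪ Q)' = {2,3,5,11,12,13}
R Δ P = {1,2,3,5,8,10,12,13}
(R Δ P) Δ R = {4,6,7,8,9,14}
(P ∪ Q)' Δ ((R Δ P) Δ R) = {2,3,4,5,6,7,8,9,11,12,13,14}
|(P ∪ Q)' Δ ((R Δ P) Δ R)| = 12

12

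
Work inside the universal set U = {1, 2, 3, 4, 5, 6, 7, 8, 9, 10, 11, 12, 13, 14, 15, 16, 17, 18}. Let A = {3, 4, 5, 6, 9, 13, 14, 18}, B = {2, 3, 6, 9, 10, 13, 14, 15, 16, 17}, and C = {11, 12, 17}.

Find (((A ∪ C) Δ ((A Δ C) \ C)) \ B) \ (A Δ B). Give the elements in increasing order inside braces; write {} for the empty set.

{11, 12}

A ∪ C = {3, 4, 5, 6, 9, 11, 12, 13, 14, 17, 18}
A Δ C = {3, 4, 5, 6, 9, 11, 12, 13, 14, 17, 18}
(A Δ C) \ C = {3, 4, 5, 6, 9, 13, 14, 18}
(A ∪ C) Δ ((A Δ C) \ C) = {11, 12, 17}
((A ∪ C) Δ ((A Δ C) \ C)) \ B = {11, 12}
A Δ B = {2, 4, 5, 10, 15, 16, 17, 18}
(((A ∪ C) Δ ((A Δ C) \ C)) \ B) \ (A Δ B) = {11, 12}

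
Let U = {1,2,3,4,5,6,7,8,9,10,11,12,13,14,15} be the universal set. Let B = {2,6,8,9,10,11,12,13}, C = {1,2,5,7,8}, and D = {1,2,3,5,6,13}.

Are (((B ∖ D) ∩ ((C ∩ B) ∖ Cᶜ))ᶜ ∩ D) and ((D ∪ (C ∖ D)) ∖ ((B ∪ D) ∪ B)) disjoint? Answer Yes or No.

B ∖ D = {8,9,10,11,12}
C ∩ B = {2,8}
Cᶜ = {3,4,6,9,10,11,12,13,14,15}
(C ∩ B) ∖ Cᶜ = {2,8}
(B ∖ D) ∩ ((C ∩ B) ∖ Cᶜ) = {8}
((B ∖ D) ∩ ((C ∩ B) ∖ Cᶜ))ᶜ = {1,2,3,4,5,6,7,9,10,11,12,13,14,15}
((B ∖ D) ∩ ((C ∩ B) ∖ Cᶜ))ᶜ ∩ D = {1,2,3,5,6,13}
C ∖ D = {7,8}
D ∪ (C ∖ D) = {1,2,3,5,6,7,8,13}
B ∪ D = {1,2,3,5,6,8,9,10,11,12,13}
(B ∪ D) ∪ B = {1,2,3,5,6,8,9,10,11,12,13}
(D ∪ (C ∖ D)) ∖ ((B ∪ D) ∪ B) = {7}
{1,2,3,5,6,13} and {7} share no elements.

Yes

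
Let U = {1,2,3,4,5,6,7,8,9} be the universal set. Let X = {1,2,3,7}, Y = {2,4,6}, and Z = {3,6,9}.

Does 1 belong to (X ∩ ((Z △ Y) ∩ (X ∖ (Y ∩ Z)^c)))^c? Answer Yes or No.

1 ∉ Z and 1 ∉ Y, so 1 ∉ Z △ Y
1 ∉ Y and 1 ∉ Z, so 1 ∉ Y ∩ Z
1 ∈ (Y ∩ Z)^c since 1 ∉ (Y ∩ Z)
1 ∈ X and 1 ∈ (Y ∩ Z)^c, so 1 ∉ X ∖ (Y ∩ Z)^c
1 ∉ (Z △ Y) and 1 ∉ (X ∖ (Y ∩ Z)^c), so 1 ∉ (Z △ Y) ∩ (X ∖ (Y ∩ Z)^c)
1 ∈ X and 1 ∉ ((Z △ Y) ∩ (X ∖ (Y ∩ Z)^c)), so 1 ∉ X ∩ ((Z △ Y) ∩ (X ∖ (Y ∩ Z)^c))
1 ∈ (X ∩ ((Z △ Y) ∩ (X ∖ (Y ∩ Z)^c)))^c since 1 ∉ (X ∩ ((Z △ Y) ∩ (X ∖ (Y ∩ Z)^c)))

Yes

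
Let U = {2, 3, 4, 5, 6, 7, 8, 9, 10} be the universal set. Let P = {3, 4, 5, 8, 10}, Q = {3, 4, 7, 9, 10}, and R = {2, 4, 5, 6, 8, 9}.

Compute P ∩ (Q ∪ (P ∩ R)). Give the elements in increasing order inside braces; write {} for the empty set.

{3, 4, 5, 8, 10}

P ∩ R = {4, 5, 8}
Q ∪ (P ∩ R) = {3, 4, 5, 7, 8, 9, 10}
P ∩ (Q ∪ (P ∩ R)) = {3, 4, 5, 8, 10}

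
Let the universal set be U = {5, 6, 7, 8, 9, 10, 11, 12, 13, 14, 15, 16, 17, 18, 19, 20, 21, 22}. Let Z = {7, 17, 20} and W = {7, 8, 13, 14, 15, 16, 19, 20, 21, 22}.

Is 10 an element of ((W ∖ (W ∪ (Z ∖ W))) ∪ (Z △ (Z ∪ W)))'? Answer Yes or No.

10 ∉ Z and 10 ∉ W, so 10 ∉ Z ∖ W
10 ∉ W and 10 ∉ (Z ∖ W), so 10 ∉ W ∪ (Z ∖ W)
10 ∉ W and 10 ∉ (W ∪ (Z ∖ W)), so 10 ∉ W ∖ (W ∪ (Z ∖ W))
10 ∉ Z and 10 ∉ W, so 10 ∉ Z ∪ W
10 ∉ Z and 10 ∉ (Z ∪ W), so 10 ∉ Z △ (Z ∪ W)
10 ∉ (W ∖ (W ∪ (Z ∖ W))) and 10 ∉ (Z △ (Z ∪ W)), so 10 ∉ (W ∖ (W ∪ (Z ∖ W))) ∪ (Z △ (Z ∪ W))
10 ∈ ((W ∖ (W ∪ (Z ∖ W))) ∪ (Z △ (Z ∪ W)))' since 10 ∉ ((W ∖ (W ∪ (Z ∖ W))) ∪ (Z △ (Z ∪ W)))

Yes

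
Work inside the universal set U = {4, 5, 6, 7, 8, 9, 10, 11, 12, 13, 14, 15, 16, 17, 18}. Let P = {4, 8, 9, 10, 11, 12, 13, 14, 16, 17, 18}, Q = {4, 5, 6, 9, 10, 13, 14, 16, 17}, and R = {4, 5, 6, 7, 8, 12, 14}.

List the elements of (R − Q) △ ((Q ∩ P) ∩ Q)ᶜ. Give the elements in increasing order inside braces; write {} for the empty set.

{5, 6, 11, 15, 18}

R − Q = {7, 8, 12}
Q ∩ P = {4, 9, 10, 13, 14, 16, 17}
(Q ∩ P) ∩ Q = {4, 9, 10, 13, 14, 16, 17}
((Q ∩ P) ∩ Q)ᶜ = {5, 6, 7, 8, 11, 12, 15, 18}
(R − Q) △ ((Q ∩ P) ∩ Q)ᶜ = {5, 6, 11, 15, 18}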